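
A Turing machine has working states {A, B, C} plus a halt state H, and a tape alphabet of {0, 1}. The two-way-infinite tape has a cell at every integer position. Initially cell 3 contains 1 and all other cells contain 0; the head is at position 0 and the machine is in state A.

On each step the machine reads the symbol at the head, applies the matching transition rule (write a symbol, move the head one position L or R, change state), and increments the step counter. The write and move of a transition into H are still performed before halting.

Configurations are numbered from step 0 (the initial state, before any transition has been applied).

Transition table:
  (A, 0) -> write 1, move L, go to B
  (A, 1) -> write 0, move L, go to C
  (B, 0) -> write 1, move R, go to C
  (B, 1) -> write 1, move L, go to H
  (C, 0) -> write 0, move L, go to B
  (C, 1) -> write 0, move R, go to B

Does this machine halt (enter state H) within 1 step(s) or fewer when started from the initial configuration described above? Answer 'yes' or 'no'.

Step 1: in state A at pos 0, read 0 -> (A,0)->write 1,move L,goto B. Now: state=B, head=-1, tape[-2..4]=0010010 (head:  ^)
After 1 step(s): state = B (not H) -> not halted within 1 -> no

Answer: no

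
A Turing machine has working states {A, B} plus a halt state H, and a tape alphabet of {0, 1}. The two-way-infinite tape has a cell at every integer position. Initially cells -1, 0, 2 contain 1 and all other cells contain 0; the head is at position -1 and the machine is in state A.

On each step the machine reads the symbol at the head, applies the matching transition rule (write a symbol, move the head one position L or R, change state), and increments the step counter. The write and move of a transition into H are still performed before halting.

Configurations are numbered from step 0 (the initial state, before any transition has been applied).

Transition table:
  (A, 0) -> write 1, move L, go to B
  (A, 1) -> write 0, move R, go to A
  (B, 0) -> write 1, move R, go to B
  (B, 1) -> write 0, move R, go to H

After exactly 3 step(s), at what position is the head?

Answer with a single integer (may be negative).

Answer: 0

Derivation:
Step 1: in state A at pos -1, read 1 -> (A,1)->write 0,move R,goto A. Now: state=A, head=0, tape[-2..3]=001010 (head:   ^)
Step 2: in state A at pos 0, read 1 -> (A,1)->write 0,move R,goto A. Now: state=A, head=1, tape[-2..3]=000010 (head:    ^)
Step 3: in state A at pos 1, read 0 -> (A,0)->write 1,move L,goto B. Now: state=B, head=0, tape[-2..3]=000110 (head:   ^)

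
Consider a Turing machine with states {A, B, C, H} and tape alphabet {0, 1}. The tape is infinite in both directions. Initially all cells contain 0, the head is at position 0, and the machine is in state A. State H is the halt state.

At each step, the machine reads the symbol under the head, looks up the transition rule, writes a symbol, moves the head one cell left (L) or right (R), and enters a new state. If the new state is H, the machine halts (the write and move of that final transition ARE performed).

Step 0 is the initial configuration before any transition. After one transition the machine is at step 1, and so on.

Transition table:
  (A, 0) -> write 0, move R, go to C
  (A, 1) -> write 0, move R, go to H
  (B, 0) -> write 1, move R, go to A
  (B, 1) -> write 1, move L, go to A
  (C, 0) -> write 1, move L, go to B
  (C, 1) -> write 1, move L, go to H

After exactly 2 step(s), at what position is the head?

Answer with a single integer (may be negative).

Step 1: in state A at pos 0, read 0 -> (A,0)->write 0,move R,goto C. Now: state=C, head=1, tape[-1..2]=0000 (head:   ^)
Step 2: in state C at pos 1, read 0 -> (C,0)->write 1,move L,goto B. Now: state=B, head=0, tape[-1..2]=0010 (head:  ^)

Answer: 0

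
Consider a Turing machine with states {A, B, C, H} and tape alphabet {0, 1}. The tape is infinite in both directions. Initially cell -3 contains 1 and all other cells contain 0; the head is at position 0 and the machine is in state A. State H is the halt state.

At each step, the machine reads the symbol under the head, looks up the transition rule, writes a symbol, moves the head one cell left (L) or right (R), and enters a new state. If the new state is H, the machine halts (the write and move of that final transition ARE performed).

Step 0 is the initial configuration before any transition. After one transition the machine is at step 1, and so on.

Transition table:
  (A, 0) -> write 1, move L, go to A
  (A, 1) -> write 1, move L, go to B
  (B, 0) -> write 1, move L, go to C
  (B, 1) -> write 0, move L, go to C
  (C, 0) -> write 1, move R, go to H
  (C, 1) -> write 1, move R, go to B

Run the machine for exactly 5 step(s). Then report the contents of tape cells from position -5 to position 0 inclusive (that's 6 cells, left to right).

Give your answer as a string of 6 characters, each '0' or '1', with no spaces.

Step 1: in state A at pos 0, read 0 -> (A,0)->write 1,move L,goto A. Now: state=A, head=-1, tape[-4..1]=010010 (head:    ^)
Step 2: in state A at pos -1, read 0 -> (A,0)->write 1,move L,goto A. Now: state=A, head=-2, tape[-4..1]=010110 (head:   ^)
Step 3: in state A at pos -2, read 0 -> (A,0)->write 1,move L,goto A. Now: state=A, head=-3, tape[-4..1]=011110 (head:  ^)
Step 4: in state A at pos -3, read 1 -> (A,1)->write 1,move L,goto B. Now: state=B, head=-4, tape[-5..1]=0011110 (head:  ^)
Step 5: in state B at pos -4, read 0 -> (B,0)->write 1,move L,goto C. Now: state=C, head=-5, tape[-6..1]=00111110 (head:  ^)

Answer: 011111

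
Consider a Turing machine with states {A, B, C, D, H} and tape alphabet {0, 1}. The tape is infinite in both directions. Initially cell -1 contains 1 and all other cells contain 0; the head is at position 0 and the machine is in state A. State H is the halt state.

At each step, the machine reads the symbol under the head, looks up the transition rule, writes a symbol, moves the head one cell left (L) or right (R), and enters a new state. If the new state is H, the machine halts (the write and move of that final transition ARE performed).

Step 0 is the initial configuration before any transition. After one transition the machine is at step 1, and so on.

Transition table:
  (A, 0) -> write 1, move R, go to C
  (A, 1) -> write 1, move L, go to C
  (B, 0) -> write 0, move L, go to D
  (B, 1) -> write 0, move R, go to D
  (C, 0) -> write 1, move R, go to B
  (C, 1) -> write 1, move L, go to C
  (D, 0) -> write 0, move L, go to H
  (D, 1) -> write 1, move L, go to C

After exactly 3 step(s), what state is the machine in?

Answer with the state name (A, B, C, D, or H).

Answer: D

Derivation:
Step 1: in state A at pos 0, read 0 -> (A,0)->write 1,move R,goto C. Now: state=C, head=1, tape[-2..2]=01100 (head:    ^)
Step 2: in state C at pos 1, read 0 -> (C,0)->write 1,move R,goto B. Now: state=B, head=2, tape[-2..3]=011100 (head:     ^)
Step 3: in state B at pos 2, read 0 -> (B,0)->write 0,move L,goto D. Now: state=D, head=1, tape[-2..3]=011100 (head:    ^)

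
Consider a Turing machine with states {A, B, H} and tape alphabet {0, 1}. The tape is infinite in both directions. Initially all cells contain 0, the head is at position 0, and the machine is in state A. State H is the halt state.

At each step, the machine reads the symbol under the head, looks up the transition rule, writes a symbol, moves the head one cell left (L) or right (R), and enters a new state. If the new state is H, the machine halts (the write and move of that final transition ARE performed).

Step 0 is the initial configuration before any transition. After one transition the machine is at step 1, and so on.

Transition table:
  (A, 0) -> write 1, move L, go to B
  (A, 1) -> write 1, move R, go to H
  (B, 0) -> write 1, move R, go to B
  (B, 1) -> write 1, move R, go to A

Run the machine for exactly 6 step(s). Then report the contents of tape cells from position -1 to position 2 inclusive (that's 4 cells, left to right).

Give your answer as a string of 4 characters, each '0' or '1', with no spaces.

Step 1: in state A at pos 0, read 0 -> (A,0)->write 1,move L,goto B. Now: state=B, head=-1, tape[-2..1]=0010 (head:  ^)
Step 2: in state B at pos -1, read 0 -> (B,0)->write 1,move R,goto B. Now: state=B, head=0, tape[-2..1]=0110 (head:   ^)
Step 3: in state B at pos 0, read 1 -> (B,1)->write 1,move R,goto A. Now: state=A, head=1, tape[-2..2]=01100 (head:    ^)
Step 4: in state A at pos 1, read 0 -> (A,0)->write 1,move L,goto B. Now: state=B, head=0, tape[-2..2]=01110 (head:   ^)
Step 5: in state B at pos 0, read 1 -> (B,1)->write 1,move R,goto A. Now: state=A, head=1, tape[-2..2]=01110 (head:    ^)
Step 6: in state A at pos 1, read 1 -> (A,1)->write 1,move R,goto H. Now: state=H, head=2, tape[-2..3]=011100 (head:     ^)

Answer: 1110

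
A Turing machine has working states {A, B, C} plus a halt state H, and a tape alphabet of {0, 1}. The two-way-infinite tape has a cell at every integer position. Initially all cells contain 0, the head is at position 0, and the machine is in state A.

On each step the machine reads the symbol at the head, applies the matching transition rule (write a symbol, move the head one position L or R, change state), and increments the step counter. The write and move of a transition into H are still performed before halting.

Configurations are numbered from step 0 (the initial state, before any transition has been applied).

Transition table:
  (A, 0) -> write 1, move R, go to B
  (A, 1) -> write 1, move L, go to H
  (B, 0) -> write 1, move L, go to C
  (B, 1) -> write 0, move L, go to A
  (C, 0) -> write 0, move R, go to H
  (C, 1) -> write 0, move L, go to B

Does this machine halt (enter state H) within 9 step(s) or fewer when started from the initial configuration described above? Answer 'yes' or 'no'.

Step 1: in state A at pos 0, read 0 -> (A,0)->write 1,move R,goto B. Now: state=B, head=1, tape[-1..2]=0100 (head:   ^)
Step 2: in state B at pos 1, read 0 -> (B,0)->write 1,move L,goto C. Now: state=C, head=0, tape[-1..2]=0110 (head:  ^)
Step 3: in state C at pos 0, read 1 -> (C,1)->write 0,move L,goto B. Now: state=B, head=-1, tape[-2..2]=00010 (head:  ^)
Step 4: in state B at pos -1, read 0 -> (B,0)->write 1,move L,goto C. Now: state=C, head=-2, tape[-3..2]=001010 (head:  ^)
Step 5: in state C at pos -2, read 0 -> (C,0)->write 0,move R,goto H. Now: state=H, head=-1, tape[-3..2]=001010 (head:   ^)
State H reached at step 5; 5 <= 9 -> yes

Answer: yes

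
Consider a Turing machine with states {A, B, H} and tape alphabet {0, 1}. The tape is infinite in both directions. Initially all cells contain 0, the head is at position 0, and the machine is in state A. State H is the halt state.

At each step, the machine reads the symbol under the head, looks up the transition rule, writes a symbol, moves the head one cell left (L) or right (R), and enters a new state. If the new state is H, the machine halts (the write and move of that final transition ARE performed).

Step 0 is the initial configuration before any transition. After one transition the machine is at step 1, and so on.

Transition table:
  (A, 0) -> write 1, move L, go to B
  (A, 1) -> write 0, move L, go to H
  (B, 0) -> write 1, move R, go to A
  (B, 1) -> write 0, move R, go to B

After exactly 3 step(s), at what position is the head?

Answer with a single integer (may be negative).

Answer: -1

Derivation:
Step 1: in state A at pos 0, read 0 -> (A,0)->write 1,move L,goto B. Now: state=B, head=-1, tape[-2..1]=0010 (head:  ^)
Step 2: in state B at pos -1, read 0 -> (B,0)->write 1,move R,goto A. Now: state=A, head=0, tape[-2..1]=0110 (head:   ^)
Step 3: in state A at pos 0, read 1 -> (A,1)->write 0,move L,goto H. Now: state=H, head=-1, tape[-2..1]=0100 (head:  ^)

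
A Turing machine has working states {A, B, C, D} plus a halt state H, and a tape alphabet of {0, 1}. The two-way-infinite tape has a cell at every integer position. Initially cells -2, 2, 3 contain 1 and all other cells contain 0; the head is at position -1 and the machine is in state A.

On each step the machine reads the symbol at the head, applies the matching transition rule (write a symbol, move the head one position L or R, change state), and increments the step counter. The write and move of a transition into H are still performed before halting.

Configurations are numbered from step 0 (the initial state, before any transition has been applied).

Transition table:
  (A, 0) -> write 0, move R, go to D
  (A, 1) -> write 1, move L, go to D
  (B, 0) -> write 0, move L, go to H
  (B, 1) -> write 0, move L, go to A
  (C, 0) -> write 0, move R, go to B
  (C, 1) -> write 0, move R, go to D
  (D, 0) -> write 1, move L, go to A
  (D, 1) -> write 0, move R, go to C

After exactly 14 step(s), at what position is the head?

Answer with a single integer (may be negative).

Answer: 5

Derivation:
Step 1: in state A at pos -1, read 0 -> (A,0)->write 0,move R,goto D. Now: state=D, head=0, tape[-3..4]=01000110 (head:    ^)
Step 2: in state D at pos 0, read 0 -> (D,0)->write 1,move L,goto A. Now: state=A, head=-1, tape[-3..4]=01010110 (head:   ^)
Step 3: in state A at pos -1, read 0 -> (A,0)->write 0,move R,goto D. Now: state=D, head=0, tape[-3..4]=01010110 (head:    ^)
Step 4: in state D at pos 0, read 1 -> (D,1)->write 0,move R,goto C. Now: state=C, head=1, tape[-3..4]=01000110 (head:     ^)
Step 5: in state C at pos 1, read 0 -> (C,0)->write 0,move R,goto B. Now: state=B, head=2, tape[-3..4]=01000110 (head:      ^)
Step 6: in state B at pos 2, read 1 -> (B,1)->write 0,move L,goto A. Now: state=A, head=1, tape[-3..4]=01000010 (head:     ^)
Step 7: in state A at pos 1, read 0 -> (A,0)->write 0,move R,goto D. Now: state=D, head=2, tape[-3..4]=01000010 (head:      ^)
Step 8: in state D at pos 2, read 0 -> (D,0)->write 1,move L,goto A. Now: state=A, head=1, tape[-3..4]=01000110 (head:     ^)
Step 9: in state A at pos 1, read 0 -> (A,0)->write 0,move R,goto D. Now: state=D, head=2, tape[-3..4]=01000110 (head:      ^)
Step 10: in state D at pos 2, read 1 -> (D,1)->write 0,move R,goto C. Now: state=C, head=3, tape[-3..4]=01000010 (head:       ^)
Step 11: in state C at pos 3, read 1 -> (C,1)->write 0,move R,goto D. Now: state=D, head=4, tape[-3..5]=010000000 (head:        ^)
Step 12: in state D at pos 4, read 0 -> (D,0)->write 1,move L,goto A. Now: state=A, head=3, tape[-3..5]=010000010 (head:       ^)
Step 13: in state A at pos 3, read 0 -> (A,0)->write 0,move R,goto D. Now: state=D, head=4, tape[-3..5]=010000010 (head:        ^)
Step 14: in state D at pos 4, read 1 -> (D,1)->write 0,move R,goto C. Now: state=C, head=5, tape[-3..6]=0100000000 (head:         ^)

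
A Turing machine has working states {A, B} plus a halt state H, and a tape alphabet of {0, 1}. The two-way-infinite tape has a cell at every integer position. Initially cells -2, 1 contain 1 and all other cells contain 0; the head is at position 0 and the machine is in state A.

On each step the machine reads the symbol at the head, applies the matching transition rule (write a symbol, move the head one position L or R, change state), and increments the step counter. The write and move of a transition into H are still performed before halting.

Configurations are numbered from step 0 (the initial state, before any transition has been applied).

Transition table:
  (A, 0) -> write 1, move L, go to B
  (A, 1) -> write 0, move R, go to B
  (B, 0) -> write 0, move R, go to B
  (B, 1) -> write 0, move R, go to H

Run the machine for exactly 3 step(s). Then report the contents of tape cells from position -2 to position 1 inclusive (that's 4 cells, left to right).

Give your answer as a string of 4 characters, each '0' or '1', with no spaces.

Step 1: in state A at pos 0, read 0 -> (A,0)->write 1,move L,goto B. Now: state=B, head=-1, tape[-3..2]=010110 (head:   ^)
Step 2: in state B at pos -1, read 0 -> (B,0)->write 0,move R,goto B. Now: state=B, head=0, tape[-3..2]=010110 (head:    ^)
Step 3: in state B at pos 0, read 1 -> (B,1)->write 0,move R,goto H. Now: state=H, head=1, tape[-3..2]=010010 (head:     ^)

Answer: 1001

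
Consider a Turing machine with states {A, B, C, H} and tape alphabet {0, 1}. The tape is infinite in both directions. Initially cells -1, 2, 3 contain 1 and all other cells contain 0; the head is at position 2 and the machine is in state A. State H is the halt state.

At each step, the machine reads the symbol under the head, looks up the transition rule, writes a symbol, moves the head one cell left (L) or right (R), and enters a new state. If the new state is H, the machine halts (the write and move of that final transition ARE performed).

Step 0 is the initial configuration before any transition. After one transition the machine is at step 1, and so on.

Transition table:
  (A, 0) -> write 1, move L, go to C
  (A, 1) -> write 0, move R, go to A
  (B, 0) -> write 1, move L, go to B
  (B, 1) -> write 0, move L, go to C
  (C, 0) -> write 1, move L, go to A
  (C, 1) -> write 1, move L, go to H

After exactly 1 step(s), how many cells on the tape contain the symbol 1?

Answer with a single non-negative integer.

Answer: 2

Derivation:
Step 1: in state A at pos 2, read 1 -> (A,1)->write 0,move R,goto A. Now: state=A, head=3, tape[-2..4]=0100010 (head:      ^)
Cells containing 1 after step 1: {-1, 3} -> 2 cell(s)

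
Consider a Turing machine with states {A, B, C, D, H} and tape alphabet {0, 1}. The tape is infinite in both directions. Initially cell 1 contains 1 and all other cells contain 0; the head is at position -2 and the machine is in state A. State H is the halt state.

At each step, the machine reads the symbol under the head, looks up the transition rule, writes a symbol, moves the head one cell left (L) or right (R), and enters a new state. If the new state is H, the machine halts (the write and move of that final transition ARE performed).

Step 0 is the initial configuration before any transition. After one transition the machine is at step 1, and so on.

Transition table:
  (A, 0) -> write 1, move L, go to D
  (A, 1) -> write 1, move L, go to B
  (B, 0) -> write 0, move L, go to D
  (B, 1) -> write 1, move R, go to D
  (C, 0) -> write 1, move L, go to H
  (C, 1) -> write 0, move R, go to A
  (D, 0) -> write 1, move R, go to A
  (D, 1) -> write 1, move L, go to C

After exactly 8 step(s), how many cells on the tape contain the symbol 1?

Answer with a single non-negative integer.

Answer: 2

Derivation:
Step 1: in state A at pos -2, read 0 -> (A,0)->write 1,move L,goto D. Now: state=D, head=-3, tape[-4..2]=0010010 (head:  ^)
Step 2: in state D at pos -3, read 0 -> (D,0)->write 1,move R,goto A. Now: state=A, head=-2, tape[-4..2]=0110010 (head:   ^)
Step 3: in state A at pos -2, read 1 -> (A,1)->write 1,move L,goto B. Now: state=B, head=-3, tape[-4..2]=0110010 (head:  ^)
Step 4: in state B at pos -3, read 1 -> (B,1)->write 1,move R,goto D. Now: state=D, head=-2, tape[-4..2]=0110010 (head:   ^)
Step 5: in state D at pos -2, read 1 -> (D,1)->write 1,move L,goto C. Now: state=C, head=-3, tape[-4..2]=0110010 (head:  ^)
Step 6: in state C at pos -3, read 1 -> (C,1)->write 0,move R,goto A. Now: state=A, head=-2, tape[-4..2]=0010010 (head:   ^)
Step 7: in state A at pos -2, read 1 -> (A,1)->write 1,move L,goto B. Now: state=B, head=-3, tape[-4..2]=0010010 (head:  ^)
Step 8: in state B at pos -3, read 0 -> (B,0)->write 0,move L,goto D. Now: state=D, head=-4, tape[-5..2]=00010010 (head:  ^)
Cells containing 1 after step 8: {-2, 1} -> 2 cell(s)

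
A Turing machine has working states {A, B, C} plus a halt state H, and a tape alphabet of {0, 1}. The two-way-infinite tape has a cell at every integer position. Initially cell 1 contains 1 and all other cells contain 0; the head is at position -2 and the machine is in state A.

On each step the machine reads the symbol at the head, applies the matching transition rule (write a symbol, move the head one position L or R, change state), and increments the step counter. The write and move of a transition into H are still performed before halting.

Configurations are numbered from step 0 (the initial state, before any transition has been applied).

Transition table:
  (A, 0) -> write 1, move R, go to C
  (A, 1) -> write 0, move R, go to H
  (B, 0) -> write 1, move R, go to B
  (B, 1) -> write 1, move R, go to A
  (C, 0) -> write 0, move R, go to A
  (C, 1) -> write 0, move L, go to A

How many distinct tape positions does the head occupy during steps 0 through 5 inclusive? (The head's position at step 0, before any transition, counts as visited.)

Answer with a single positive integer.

Step 1: in state A at pos -2, read 0 -> (A,0)->write 1,move R,goto C. Now: state=C, head=-1, tape[-3..2]=010010 (head:   ^)
Step 2: in state C at pos -1, read 0 -> (C,0)->write 0,move R,goto A. Now: state=A, head=0, tape[-3..2]=010010 (head:    ^)
Step 3: in state A at pos 0, read 0 -> (A,0)->write 1,move R,goto C. Now: state=C, head=1, tape[-3..2]=010110 (head:     ^)
Step 4: in state C at pos 1, read 1 -> (C,1)->write 0,move L,goto A. Now: state=A, head=0, tape[-3..2]=010100 (head:    ^)
Step 5: in state A at pos 0, read 1 -> (A,1)->write 0,move R,goto H. Now: state=H, head=1, tape[-3..2]=010000 (head:     ^)
Head positions at steps 0..5: starting at -2, distinct positions visited = {-2, -1, 0, 1} -> 4 position(s)

Answer: 4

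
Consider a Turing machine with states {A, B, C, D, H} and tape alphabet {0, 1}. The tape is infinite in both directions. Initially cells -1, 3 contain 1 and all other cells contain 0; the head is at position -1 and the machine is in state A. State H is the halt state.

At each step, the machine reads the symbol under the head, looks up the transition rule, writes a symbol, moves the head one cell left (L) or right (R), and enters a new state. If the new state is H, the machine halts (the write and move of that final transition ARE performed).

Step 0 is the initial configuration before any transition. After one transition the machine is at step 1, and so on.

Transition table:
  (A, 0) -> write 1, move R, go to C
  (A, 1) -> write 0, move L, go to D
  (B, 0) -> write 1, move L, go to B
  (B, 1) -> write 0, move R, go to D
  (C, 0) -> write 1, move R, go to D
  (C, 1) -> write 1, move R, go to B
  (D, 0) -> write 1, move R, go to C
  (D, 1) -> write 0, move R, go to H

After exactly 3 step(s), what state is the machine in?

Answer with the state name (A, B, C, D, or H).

Step 1: in state A at pos -1, read 1 -> (A,1)->write 0,move L,goto D. Now: state=D, head=-2, tape[-3..4]=00000010 (head:  ^)
Step 2: in state D at pos -2, read 0 -> (D,0)->write 1,move R,goto C. Now: state=C, head=-1, tape[-3..4]=01000010 (head:   ^)
Step 3: in state C at pos -1, read 0 -> (C,0)->write 1,move R,goto D. Now: state=D, head=0, tape[-3..4]=01100010 (head:    ^)

Answer: D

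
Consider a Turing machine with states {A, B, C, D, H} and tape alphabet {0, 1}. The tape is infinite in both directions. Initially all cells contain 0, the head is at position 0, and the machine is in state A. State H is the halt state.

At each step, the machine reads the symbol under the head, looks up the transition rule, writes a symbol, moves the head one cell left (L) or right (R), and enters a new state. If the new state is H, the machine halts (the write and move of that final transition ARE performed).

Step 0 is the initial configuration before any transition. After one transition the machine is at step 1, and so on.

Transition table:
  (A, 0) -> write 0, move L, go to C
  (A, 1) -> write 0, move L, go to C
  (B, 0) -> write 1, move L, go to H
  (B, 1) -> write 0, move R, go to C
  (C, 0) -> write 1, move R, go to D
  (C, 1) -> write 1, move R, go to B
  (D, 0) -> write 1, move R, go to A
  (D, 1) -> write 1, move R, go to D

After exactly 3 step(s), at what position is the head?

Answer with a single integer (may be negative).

Answer: 1

Derivation:
Step 1: in state A at pos 0, read 0 -> (A,0)->write 0,move L,goto C. Now: state=C, head=-1, tape[-2..1]=0000 (head:  ^)
Step 2: in state C at pos -1, read 0 -> (C,0)->write 1,move R,goto D. Now: state=D, head=0, tape[-2..1]=0100 (head:   ^)
Step 3: in state D at pos 0, read 0 -> (D,0)->write 1,move R,goto A. Now: state=A, head=1, tape[-2..2]=01100 (head:    ^)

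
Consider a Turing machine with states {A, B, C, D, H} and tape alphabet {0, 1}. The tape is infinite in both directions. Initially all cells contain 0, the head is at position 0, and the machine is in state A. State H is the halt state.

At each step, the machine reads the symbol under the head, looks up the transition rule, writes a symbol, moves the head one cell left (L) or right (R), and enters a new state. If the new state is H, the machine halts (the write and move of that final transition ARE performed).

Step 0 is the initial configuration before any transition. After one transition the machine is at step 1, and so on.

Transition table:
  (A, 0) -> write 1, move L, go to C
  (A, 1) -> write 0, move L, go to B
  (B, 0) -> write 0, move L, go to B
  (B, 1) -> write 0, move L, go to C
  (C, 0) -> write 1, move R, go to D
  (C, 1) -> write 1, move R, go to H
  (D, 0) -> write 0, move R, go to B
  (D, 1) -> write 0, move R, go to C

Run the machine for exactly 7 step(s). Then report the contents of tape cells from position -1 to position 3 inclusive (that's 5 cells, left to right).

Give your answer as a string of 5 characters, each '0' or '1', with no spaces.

Answer: 10100

Derivation:
Step 1: in state A at pos 0, read 0 -> (A,0)->write 1,move L,goto C. Now: state=C, head=-1, tape[-2..1]=0010 (head:  ^)
Step 2: in state C at pos -1, read 0 -> (C,0)->write 1,move R,goto D. Now: state=D, head=0, tape[-2..1]=0110 (head:   ^)
Step 3: in state D at pos 0, read 1 -> (D,1)->write 0,move R,goto C. Now: state=C, head=1, tape[-2..2]=01000 (head:    ^)
Step 4: in state C at pos 1, read 0 -> (C,0)->write 1,move R,goto D. Now: state=D, head=2, tape[-2..3]=010100 (head:     ^)
Step 5: in state D at pos 2, read 0 -> (D,0)->write 0,move R,goto B. Now: state=B, head=3, tape[-2..4]=0101000 (head:      ^)
Step 6: in state B at pos 3, read 0 -> (B,0)->write 0,move L,goto B. Now: state=B, head=2, tape[-2..4]=0101000 (head:     ^)
Step 7: in state B at pos 2, read 0 -> (B,0)->write 0,move L,goto B. Now: state=B, head=1, tape[-2..4]=0101000 (head:    ^)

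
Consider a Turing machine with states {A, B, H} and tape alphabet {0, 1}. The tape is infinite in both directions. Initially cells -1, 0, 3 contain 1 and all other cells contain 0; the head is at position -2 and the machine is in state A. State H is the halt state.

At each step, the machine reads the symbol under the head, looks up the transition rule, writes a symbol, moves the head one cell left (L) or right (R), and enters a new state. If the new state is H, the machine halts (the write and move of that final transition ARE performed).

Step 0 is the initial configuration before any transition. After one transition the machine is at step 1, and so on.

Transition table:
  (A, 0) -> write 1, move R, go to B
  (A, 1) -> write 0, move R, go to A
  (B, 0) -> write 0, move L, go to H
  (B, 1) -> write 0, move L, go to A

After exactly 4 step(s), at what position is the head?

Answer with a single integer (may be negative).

Step 1: in state A at pos -2, read 0 -> (A,0)->write 1,move R,goto B. Now: state=B, head=-1, tape[-3..4]=01110010 (head:   ^)
Step 2: in state B at pos -1, read 1 -> (B,1)->write 0,move L,goto A. Now: state=A, head=-2, tape[-3..4]=01010010 (head:  ^)
Step 3: in state A at pos -2, read 1 -> (A,1)->write 0,move R,goto A. Now: state=A, head=-1, tape[-3..4]=00010010 (head:   ^)
Step 4: in state A at pos -1, read 0 -> (A,0)->write 1,move R,goto B. Now: state=B, head=0, tape[-3..4]=00110010 (head:    ^)

Answer: 0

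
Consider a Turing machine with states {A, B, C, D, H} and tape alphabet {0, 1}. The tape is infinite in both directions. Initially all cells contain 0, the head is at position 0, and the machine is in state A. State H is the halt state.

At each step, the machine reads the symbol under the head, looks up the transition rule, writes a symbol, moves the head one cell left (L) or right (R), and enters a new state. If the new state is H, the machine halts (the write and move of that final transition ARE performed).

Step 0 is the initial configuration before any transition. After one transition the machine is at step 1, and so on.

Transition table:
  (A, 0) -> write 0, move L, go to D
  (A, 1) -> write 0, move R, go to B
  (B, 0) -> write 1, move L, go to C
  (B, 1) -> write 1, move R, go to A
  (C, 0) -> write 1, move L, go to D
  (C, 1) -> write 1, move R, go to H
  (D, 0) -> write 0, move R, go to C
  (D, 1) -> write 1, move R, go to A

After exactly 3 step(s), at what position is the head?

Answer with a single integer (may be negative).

Answer: -1

Derivation:
Step 1: in state A at pos 0, read 0 -> (A,0)->write 0,move L,goto D. Now: state=D, head=-1, tape[-2..1]=0000 (head:  ^)
Step 2: in state D at pos -1, read 0 -> (D,0)->write 0,move R,goto C. Now: state=C, head=0, tape[-2..1]=0000 (head:   ^)
Step 3: in state C at pos 0, read 0 -> (C,0)->write 1,move L,goto D. Now: state=D, head=-1, tape[-2..1]=0010 (head:  ^)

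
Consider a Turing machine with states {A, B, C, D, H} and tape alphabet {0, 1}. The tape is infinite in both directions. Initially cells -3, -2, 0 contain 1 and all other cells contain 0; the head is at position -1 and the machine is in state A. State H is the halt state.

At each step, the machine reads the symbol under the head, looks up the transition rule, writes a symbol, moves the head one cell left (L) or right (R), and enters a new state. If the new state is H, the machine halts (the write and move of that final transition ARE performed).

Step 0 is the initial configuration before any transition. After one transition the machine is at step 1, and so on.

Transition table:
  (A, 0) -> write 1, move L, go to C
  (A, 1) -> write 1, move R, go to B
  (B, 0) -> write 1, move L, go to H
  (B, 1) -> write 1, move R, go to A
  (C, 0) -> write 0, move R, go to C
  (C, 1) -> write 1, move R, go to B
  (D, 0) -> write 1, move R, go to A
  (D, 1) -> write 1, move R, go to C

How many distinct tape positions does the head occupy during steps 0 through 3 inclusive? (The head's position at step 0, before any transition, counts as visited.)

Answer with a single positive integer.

Step 1: in state A at pos -1, read 0 -> (A,0)->write 1,move L,goto C. Now: state=C, head=-2, tape[-4..1]=011110 (head:   ^)
Step 2: in state C at pos -2, read 1 -> (C,1)->write 1,move R,goto B. Now: state=B, head=-1, tape[-4..1]=011110 (head:    ^)
Step 3: in state B at pos -1, read 1 -> (B,1)->write 1,move R,goto A. Now: state=A, head=0, tape[-4..1]=011110 (head:     ^)
Head positions at steps 0..3: starting at -1, distinct positions visited = {-2, -1, 0} -> 3 position(s)

Answer: 3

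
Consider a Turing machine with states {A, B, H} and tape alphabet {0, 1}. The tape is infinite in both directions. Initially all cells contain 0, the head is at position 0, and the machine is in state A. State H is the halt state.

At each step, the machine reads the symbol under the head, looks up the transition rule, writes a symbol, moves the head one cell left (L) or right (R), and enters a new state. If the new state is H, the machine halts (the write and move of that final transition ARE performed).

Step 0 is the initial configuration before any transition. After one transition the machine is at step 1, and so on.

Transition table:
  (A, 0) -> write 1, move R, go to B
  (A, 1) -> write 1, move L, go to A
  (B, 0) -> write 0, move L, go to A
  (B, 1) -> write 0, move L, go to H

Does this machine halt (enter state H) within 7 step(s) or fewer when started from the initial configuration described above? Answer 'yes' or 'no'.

Answer: yes

Derivation:
Step 1: in state A at pos 0, read 0 -> (A,0)->write 1,move R,goto B. Now: state=B, head=1, tape[-1..2]=0100 (head:   ^)
Step 2: in state B at pos 1, read 0 -> (B,0)->write 0,move L,goto A. Now: state=A, head=0, tape[-1..2]=0100 (head:  ^)
Step 3: in state A at pos 0, read 1 -> (A,1)->write 1,move L,goto A. Now: state=A, head=-1, tape[-2..2]=00100 (head:  ^)
Step 4: in state A at pos -1, read 0 -> (A,0)->write 1,move R,goto B. Now: state=B, head=0, tape[-2..2]=01100 (head:   ^)
Step 5: in state B at pos 0, read 1 -> (B,1)->write 0,move L,goto H. Now: state=H, head=-1, tape[-2..2]=01000 (head:  ^)
State H reached at step 5; 5 <= 7 -> yes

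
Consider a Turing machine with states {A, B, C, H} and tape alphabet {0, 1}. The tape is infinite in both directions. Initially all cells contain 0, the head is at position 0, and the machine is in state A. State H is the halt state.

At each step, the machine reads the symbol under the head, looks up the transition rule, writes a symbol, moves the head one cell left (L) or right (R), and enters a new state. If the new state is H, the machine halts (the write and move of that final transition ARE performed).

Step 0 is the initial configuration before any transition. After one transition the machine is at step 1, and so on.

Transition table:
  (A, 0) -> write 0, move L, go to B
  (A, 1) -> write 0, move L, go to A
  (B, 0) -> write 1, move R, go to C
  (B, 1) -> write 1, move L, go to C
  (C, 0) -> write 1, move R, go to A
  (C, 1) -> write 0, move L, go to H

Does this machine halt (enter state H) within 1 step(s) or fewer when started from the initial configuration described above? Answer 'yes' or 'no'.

Step 1: in state A at pos 0, read 0 -> (A,0)->write 0,move L,goto B. Now: state=B, head=-1, tape[-2..1]=0000 (head:  ^)
After 1 step(s): state = B (not H) -> not halted within 1 -> no

Answer: no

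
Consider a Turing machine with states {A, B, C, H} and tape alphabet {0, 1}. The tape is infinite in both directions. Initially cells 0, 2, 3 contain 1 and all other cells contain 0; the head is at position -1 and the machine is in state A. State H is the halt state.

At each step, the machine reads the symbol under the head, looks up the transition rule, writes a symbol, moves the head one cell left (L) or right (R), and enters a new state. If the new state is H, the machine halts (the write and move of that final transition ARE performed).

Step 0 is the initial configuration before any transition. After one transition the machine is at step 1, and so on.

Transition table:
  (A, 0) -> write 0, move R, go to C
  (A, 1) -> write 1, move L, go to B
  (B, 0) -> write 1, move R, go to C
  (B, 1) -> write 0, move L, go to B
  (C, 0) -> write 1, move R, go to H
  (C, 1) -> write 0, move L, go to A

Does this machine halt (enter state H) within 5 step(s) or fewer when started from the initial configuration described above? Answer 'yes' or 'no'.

Step 1: in state A at pos -1, read 0 -> (A,0)->write 0,move R,goto C. Now: state=C, head=0, tape[-2..4]=0010110 (head:   ^)
Step 2: in state C at pos 0, read 1 -> (C,1)->write 0,move L,goto A. Now: state=A, head=-1, tape[-2..4]=0000110 (head:  ^)
Step 3: in state A at pos -1, read 0 -> (A,0)->write 0,move R,goto C. Now: state=C, head=0, tape[-2..4]=0000110 (head:   ^)
Step 4: in state C at pos 0, read 0 -> (C,0)->write 1,move R,goto H. Now: state=H, head=1, tape[-2..4]=0010110 (head:    ^)
State H reached at step 4; 4 <= 5 -> yes

Answer: yes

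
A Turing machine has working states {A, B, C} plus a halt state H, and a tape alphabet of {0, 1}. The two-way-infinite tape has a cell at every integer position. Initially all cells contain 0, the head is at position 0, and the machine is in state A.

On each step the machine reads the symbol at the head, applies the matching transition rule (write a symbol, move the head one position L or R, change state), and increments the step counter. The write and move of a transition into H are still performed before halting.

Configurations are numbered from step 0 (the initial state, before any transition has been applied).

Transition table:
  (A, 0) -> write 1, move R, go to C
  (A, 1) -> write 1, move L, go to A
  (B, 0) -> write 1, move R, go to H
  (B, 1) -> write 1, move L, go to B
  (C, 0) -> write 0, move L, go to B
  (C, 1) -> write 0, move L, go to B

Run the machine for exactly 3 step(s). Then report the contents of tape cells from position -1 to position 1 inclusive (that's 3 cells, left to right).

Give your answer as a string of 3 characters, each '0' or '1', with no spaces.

Step 1: in state A at pos 0, read 0 -> (A,0)->write 1,move R,goto C. Now: state=C, head=1, tape[-1..2]=0100 (head:   ^)
Step 2: in state C at pos 1, read 0 -> (C,0)->write 0,move L,goto B. Now: state=B, head=0, tape[-1..2]=0100 (head:  ^)
Step 3: in state B at pos 0, read 1 -> (B,1)->write 1,move L,goto B. Now: state=B, head=-1, tape[-2..2]=00100 (head:  ^)

Answer: 010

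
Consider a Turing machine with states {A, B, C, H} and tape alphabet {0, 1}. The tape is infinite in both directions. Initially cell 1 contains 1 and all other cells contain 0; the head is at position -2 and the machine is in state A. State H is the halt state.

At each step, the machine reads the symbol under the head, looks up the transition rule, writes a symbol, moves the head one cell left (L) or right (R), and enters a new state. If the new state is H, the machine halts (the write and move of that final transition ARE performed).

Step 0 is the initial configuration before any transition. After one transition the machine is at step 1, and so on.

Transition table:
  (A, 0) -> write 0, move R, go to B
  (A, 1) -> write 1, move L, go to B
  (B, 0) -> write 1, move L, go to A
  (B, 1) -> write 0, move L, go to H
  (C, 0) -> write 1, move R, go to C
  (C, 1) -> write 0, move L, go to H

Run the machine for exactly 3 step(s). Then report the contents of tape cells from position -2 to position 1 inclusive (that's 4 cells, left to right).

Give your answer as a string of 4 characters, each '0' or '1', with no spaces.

Answer: 0101

Derivation:
Step 1: in state A at pos -2, read 0 -> (A,0)->write 0,move R,goto B. Now: state=B, head=-1, tape[-3..2]=000010 (head:   ^)
Step 2: in state B at pos -1, read 0 -> (B,0)->write 1,move L,goto A. Now: state=A, head=-2, tape[-3..2]=001010 (head:  ^)
Step 3: in state A at pos -2, read 0 -> (A,0)->write 0,move R,goto B. Now: state=B, head=-1, tape[-3..2]=001010 (head:   ^)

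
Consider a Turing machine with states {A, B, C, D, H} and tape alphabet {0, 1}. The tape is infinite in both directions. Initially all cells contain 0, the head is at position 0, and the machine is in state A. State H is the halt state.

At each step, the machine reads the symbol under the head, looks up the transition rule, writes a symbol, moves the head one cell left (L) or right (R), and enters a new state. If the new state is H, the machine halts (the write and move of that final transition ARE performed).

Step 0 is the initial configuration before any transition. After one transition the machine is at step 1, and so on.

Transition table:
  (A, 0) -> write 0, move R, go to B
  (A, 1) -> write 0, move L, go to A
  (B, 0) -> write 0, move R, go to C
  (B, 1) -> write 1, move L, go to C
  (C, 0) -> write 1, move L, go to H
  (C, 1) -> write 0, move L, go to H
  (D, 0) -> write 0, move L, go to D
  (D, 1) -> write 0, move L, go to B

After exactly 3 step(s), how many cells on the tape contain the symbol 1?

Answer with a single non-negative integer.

Answer: 1

Derivation:
Step 1: in state A at pos 0, read 0 -> (A,0)->write 0,move R,goto B. Now: state=B, head=1, tape[-1..2]=0000 (head:   ^)
Step 2: in state B at pos 1, read 0 -> (B,0)->write 0,move R,goto C. Now: state=C, head=2, tape[-1..3]=00000 (head:    ^)
Step 3: in state C at pos 2, read 0 -> (C,0)->write 1,move L,goto H. Now: state=H, head=1, tape[-1..3]=00010 (head:   ^)
Cells containing 1 after step 3: {2} -> 1 cell(s)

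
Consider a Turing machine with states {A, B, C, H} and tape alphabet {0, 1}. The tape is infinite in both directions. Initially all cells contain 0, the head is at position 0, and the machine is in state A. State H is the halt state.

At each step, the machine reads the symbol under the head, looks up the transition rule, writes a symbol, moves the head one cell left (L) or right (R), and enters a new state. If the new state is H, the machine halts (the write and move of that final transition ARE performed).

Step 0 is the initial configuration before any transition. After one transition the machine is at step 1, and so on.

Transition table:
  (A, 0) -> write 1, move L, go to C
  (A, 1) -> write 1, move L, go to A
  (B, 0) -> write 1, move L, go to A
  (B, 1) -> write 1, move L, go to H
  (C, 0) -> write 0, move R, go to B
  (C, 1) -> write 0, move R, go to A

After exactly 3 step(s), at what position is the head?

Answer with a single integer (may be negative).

Answer: -1

Derivation:
Step 1: in state A at pos 0, read 0 -> (A,0)->write 1,move L,goto C. Now: state=C, head=-1, tape[-2..1]=0010 (head:  ^)
Step 2: in state C at pos -1, read 0 -> (C,0)->write 0,move R,goto B. Now: state=B, head=0, tape[-2..1]=0010 (head:   ^)
Step 3: in state B at pos 0, read 1 -> (B,1)->write 1,move L,goto H. Now: state=H, head=-1, tape[-2..1]=0010 (head:  ^)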